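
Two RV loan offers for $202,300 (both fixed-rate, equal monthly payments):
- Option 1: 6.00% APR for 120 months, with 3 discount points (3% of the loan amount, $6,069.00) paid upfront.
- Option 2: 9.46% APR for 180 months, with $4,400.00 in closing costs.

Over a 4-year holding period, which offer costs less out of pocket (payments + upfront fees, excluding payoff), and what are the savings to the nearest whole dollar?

Option 1: monthly rate = 6%/12 = 0.0050000; payment = 202,300 × 0.0050000 / (1 − (1+0.0050000)^−120) = $2,245.94.
Option 2: monthly rate = 9.46%/12 = 0.0078833; payment = 202,300 × 0.0078833 / (1 − (1+0.0078833)^−180) = $2,107.59.
Over 48 months: Option 1 costs 48 × $2,245.94 + $6,069.00 = $113,874.12; Option 2 costs 48 × $2,107.59 + $4,400.00 = $105,564.32.
Option 2 is cheaper by $113,874.12 − $105,564.32 = $8,309.80.

Option 2 by $8,310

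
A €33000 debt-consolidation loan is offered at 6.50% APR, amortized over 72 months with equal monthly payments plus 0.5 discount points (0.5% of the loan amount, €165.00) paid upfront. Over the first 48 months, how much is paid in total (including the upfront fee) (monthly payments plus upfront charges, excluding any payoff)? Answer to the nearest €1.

Monthly rate = 6.5%/12 = 0.0054167; payment = 33,000 × 0.0054167 / (1 − (1+0.0054167)^−72) = €554.73.
Total outlay = 48 × €554.73 + €165.00 = €26,792.04.

€26,792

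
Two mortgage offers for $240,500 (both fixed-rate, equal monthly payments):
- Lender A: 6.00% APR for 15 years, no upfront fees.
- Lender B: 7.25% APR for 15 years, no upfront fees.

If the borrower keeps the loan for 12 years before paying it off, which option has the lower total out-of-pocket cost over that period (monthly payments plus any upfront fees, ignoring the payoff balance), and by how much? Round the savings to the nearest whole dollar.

Lender A: at 6.00% the monthly rate is 0.0050000, so the payment is 240,500 × 0.0050000 / (1 − 1.0050000^−180) = $2,029.48.
Lender B: at 7.25% the monthly rate is 0.0060417, so the payment is 240,500 × 0.0060417 / (1 − 1.0060417^−180) = $2,195.44.
Over 144 months: Lender A costs 144 × $2,029.48 = $292,245.12; Lender B costs 144 × $2,195.44 = $316,143.36.
Lender A is cheaper by $316,143.36 − $292,245.12 = $23,898.24.

Lender A by $23,898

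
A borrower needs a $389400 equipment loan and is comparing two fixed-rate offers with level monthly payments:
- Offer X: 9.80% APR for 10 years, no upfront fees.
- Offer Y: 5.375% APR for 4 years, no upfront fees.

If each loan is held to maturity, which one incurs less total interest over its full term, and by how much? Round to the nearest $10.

Offer Y by $178,720

Offer X: at 9.80% the monthly rate is 0.0081667, so the payment is 389,400 × 0.0081667 / (1 − 1.0081667^−120) = $5,102.92.
Total interest on Offer X = 120 × $5,102.92 − $389,400 = $222,950.40.
Offer Y: monthly rate = 5.375%/12 = 0.0044792; payment = 389,400 × 0.0044792 / (1 − (1+0.0044792)^−48) = $9,033.91.
Total interest on Offer Y = 48 × $9,033.91 − $389,400 = $44,227.68.
Offer Y is lower by $178,722.72.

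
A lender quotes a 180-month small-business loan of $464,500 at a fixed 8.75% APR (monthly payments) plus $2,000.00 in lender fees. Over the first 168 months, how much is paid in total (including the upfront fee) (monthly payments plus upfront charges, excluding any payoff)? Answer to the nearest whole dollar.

At 8.75% the monthly rate is 0.0072917, so the payment is 464,500 × 0.0072917 / (1 − 1.0072917^−180) = $4,642.44.
Total outlay = 168 × $4,642.44 + $2,000.00 = $781,929.92.

$781,930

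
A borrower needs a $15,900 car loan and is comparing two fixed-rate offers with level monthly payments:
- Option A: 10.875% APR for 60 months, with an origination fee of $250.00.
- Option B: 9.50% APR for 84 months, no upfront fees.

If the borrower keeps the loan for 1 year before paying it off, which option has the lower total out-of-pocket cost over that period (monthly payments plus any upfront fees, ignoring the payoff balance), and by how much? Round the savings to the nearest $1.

Option A: at 10.875% the monthly rate is 0.0090625, so the payment is 15,900 × 0.0090625 / (1 − 1.0090625^−60) = $344.71.
Option B: at 9.50% the monthly rate is 0.0079167, so the payment is 15,900 × 0.0079167 / (1 − 1.0079167^−84) = $259.87.
Over 12 months: Option A costs 12 × $344.71 + $250.00 = $4,386.52; Option B costs 12 × $259.87 = $3,118.44.
Option B is cheaper by $4,386.52 − $3,118.44 = $1,268.08.

Option B by $1,268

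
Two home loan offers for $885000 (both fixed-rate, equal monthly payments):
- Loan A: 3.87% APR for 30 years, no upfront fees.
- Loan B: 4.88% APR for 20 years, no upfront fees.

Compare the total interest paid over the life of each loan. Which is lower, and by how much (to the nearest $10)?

Loan B by $109,560

Loan A: monthly rate = 3.87%/12 = 0.0032250; payment = 885,000 × 0.0032250 / (1 − (1+0.0032250)^−360) = $4,159.07.
Total interest on Loan A = 360 × $4,159.07 − $885,000 = $612,265.20.
Loan B: at 4.88% the monthly rate is 0.0040667, so the payment is 885,000 × 0.0040667 / (1 − 1.0040667^−240) = $5,782.10.
Total interest on Loan B = 240 × $5,782.10 − $885,000 = $502,704.00.
Loan B is lower by $109,561.20.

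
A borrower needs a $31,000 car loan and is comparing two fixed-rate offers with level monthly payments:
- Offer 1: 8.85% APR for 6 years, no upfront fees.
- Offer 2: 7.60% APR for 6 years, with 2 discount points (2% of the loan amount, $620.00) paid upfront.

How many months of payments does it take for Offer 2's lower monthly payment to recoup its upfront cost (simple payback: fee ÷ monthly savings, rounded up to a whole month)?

Offer 1: monthly rate = 8.85%/12 = 0.0073750; payment = 31,000 × 0.0073750 / (1 − (1+0.0073750)^−72) = $556.49.
Offer 2: at 7.60% the monthly rate is 0.0063333, so the payment is 31,000 × 0.0063333 / (1 − 1.0063333^−72) = $537.50.
Monthly savings = $556.49 − $537.50 = $18.99.
Break-even = $620.00 / $18.99 = 32.65 → 33 months.

33 months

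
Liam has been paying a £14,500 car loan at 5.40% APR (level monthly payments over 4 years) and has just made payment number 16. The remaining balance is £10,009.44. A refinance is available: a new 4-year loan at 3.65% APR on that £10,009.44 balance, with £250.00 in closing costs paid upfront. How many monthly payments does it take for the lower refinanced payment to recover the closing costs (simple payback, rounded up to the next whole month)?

Current payment = 14,500 × 5.4%/12 / (1 − (1+0.0045000)^−48) = £336.56.
Refinanced payment = 10,009.44 × 0.0030417 / (1 − (1+0.0030417)^−48) = £224.44.
Monthly savings = £336.56 − £224.44 = £112.12.
Break-even = £250.00 / £112.12 = 2.23 → 3 months.

3 months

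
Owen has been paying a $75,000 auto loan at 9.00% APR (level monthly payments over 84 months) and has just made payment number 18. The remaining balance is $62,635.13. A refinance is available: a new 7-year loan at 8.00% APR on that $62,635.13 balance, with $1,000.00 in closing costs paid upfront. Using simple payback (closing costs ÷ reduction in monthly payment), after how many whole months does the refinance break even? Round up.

5 months

Current payment = 75,000 × 9%/12 / (1 − (1+0.0075000)^−84) = $1,206.68.
Refinanced payment = 62,635.13 × 0.0066667 / (1 − (1+0.0066667)^−84) = $976.24.
Monthly savings = $1,206.68 − $976.24 = $230.44.
Break-even = $1,000.00 / $230.44 = 4.34 → 5 months.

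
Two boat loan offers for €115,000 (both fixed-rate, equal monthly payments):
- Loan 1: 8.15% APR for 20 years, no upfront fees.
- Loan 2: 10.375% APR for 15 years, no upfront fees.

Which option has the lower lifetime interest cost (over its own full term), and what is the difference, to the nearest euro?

Loan 2 by €6,225

Loan 1: at 8.15% the monthly rate is 0.0067917, so the payment is 115,000 × 0.0067917 / (1 − 1.0067917^−240) = €972.67.
Total interest on Loan 1 = 240 × €972.67 − €115,000 = €118,440.80.
Loan 2: monthly rate = 10.375%/12 = 0.0086458; payment = 115,000 × 0.0086458 / (1 − (1+0.0086458)^−180) = €1,262.31.
Total interest on Loan 2 = 180 × €1,262.31 − €115,000 = €112,215.80.
Loan 2 is lower by €6,225.00.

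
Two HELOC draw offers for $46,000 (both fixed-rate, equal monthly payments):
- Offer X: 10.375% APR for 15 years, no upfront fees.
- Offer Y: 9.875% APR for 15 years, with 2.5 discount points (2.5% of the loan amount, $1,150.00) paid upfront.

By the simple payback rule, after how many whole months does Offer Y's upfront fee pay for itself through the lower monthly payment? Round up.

Offer X: at 10.375% the monthly rate is 0.0086458, so the payment is 46,000 × 0.0086458 / (1 − 1.0086458^−180) = $504.92.
Offer Y: monthly rate = 9.875%/12 = 0.0082292; payment = 46,000 × 0.0082292 / (1 − (1+0.0082292)^−180) = $490.81.
Monthly savings = $504.92 − $490.81 = $14.11.
Break-even = $1,150.00 / $14.11 = 81.50 → 82 months.

82 months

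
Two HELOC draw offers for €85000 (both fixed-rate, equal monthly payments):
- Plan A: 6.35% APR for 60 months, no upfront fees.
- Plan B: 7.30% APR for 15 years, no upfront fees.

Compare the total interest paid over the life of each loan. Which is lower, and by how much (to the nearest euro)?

Plan A: at 6.35% the monthly rate is 0.0052917, so the payment is 85,000 × 0.0052917 / (1 − 1.0052917^−60) = €1,657.16.
Total interest on Plan A = 60 × €1,657.16 − €85,000 = €14,429.60.
Plan B: at 7.30% the monthly rate is 0.0060833, so the payment is 85,000 × 0.0060833 / (1 − 1.0060833^−180) = €778.33.
Total interest on Plan B = 180 × €778.33 − €85,000 = €55,099.40.
Plan A is lower by €40,669.80.

Plan A by €40,670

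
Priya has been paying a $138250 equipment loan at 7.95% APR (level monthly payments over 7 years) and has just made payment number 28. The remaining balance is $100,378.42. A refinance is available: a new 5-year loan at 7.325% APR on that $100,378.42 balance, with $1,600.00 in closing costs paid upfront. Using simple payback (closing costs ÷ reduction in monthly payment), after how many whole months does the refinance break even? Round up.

Current payment = 138,250 × 7.95%/12 / (1 − (1+0.0066250)^−84) = $2,151.35.
Refinanced payment = 100,378.42 × 0.0061042 / (1 − (1+0.0061042)^−60) = $2,003.04.
Monthly savings = $2,151.35 − $2,003.04 = $148.31.
Break-even = $1,600.00 / $148.31 = 10.79 → 11 months.

11 months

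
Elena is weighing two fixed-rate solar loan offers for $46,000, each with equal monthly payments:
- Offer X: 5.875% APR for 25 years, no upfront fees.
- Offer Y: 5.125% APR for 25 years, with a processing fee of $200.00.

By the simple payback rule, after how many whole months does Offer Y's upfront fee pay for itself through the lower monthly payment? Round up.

Offer X: monthly rate = 5.875%/12 = 0.0048958; payment = 46,000 × 0.0048958 / (1 − (1+0.0048958)^−300) = $292.87.
Offer Y: at 5.125% the monthly rate is 0.0042708, so the payment is 46,000 × 0.0042708 / (1 − 1.0042708^−300) = $272.27.
Monthly savings = $292.87 − $272.27 = $20.60.
Break-even = $200.00 / $20.60 = 9.71 → 10 months.

10 months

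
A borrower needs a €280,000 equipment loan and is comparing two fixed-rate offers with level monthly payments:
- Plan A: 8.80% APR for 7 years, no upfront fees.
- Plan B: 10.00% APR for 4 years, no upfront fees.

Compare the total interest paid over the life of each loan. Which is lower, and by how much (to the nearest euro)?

Plan B by €35,159

Plan A: monthly rate = 8.8%/12 = 0.0073333; payment = 280,000 × 0.0073333 / (1 − (1+0.0073333)^−84) = €4,476.57.
Total interest on Plan A = 84 × €4,476.57 − €280,000 = €96,031.88.
Plan B: at 10.00% the monthly rate is 0.0083333, so the payment is 280,000 × 0.0083333 / (1 − 1.0083333^−48) = €7,101.52.
Total interest on Plan B = 48 × €7,101.52 − €280,000 = €60,872.96.
Plan B is lower by €35,158.92.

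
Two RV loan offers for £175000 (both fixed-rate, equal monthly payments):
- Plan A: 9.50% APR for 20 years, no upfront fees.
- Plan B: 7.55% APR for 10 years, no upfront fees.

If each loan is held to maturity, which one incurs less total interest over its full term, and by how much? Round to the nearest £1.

Plan B by £141,673

Plan A: monthly rate = 9.5%/12 = 0.0079167; payment = 175,000 × 0.0079167 / (1 − (1+0.0079167)^−240) = £1,631.23.
Total interest on Plan A = 240 × £1,631.23 − £175,000 = £216,495.20.
Plan B: at 7.55% the monthly rate is 0.0062917, so the payment is 175,000 × 0.0062917 / (1 − 1.0062917^−120) = £2,081.85.
Total interest on Plan B = 120 × £2,081.85 − £175,000 = £74,822.00.
Plan B is lower by £141,673.20.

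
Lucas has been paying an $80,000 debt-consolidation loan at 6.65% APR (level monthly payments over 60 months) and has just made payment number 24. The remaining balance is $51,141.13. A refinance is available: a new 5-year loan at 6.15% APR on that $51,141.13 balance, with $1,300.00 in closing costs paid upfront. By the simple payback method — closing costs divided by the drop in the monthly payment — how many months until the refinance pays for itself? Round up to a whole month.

Current payment = 80,000 × 6.65%/12 / (1 − (1+0.0055417)^−60) = $1,570.92.
Refinanced payment = 51,141.13 × 0.0051250 / (1 − (1+0.0051250)^−60) = $992.27.
Monthly savings = $1,570.92 − $992.27 = $578.65.
Break-even = $1,300.00 / $578.65 = 2.25 → 3 months.

3 months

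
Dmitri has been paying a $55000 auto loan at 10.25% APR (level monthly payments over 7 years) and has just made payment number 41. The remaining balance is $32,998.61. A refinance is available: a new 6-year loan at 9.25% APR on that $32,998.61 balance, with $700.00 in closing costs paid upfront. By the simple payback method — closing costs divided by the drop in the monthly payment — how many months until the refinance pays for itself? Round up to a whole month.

3 months

Current payment = 55,000 × 10.25%/12 / (1 − (1+0.0085417)^−84) = $920.19.
Refinanced payment = 32,998.61 × 0.0077083 / (1 − (1+0.0077083)^−72) = $598.92.
Monthly savings = $920.19 − $598.92 = $321.27.
Break-even = $700.00 / $321.27 = 2.18 → 3 months.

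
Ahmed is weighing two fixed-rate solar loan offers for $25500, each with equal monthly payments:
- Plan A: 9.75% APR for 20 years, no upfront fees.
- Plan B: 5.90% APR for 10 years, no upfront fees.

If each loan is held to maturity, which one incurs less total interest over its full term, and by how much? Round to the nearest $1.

Plan A: monthly rate = 9.75%/12 = 0.0081250; payment = 25,500 × 0.0081250 / (1 − (1+0.0081250)^−240) = $241.87.
Total interest on Plan A = 240 × $241.87 − $25,500 = $32,548.80.
Plan B: at 5.90% the monthly rate is 0.0049167, so the payment is 25,500 × 0.0049167 / (1 − 1.0049167^−120) = $281.82.
Total interest on Plan B = 120 × $281.82 − $25,500 = $8,318.40.
Plan B is lower by $24,230.40.

Plan B by $24,230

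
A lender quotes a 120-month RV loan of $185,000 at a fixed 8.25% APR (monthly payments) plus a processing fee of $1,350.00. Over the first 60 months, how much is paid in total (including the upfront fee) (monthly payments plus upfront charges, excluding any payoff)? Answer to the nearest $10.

Monthly rate = 8.25%/12 = 0.0068750; payment = 185,000 × 0.0068750 / (1 − (1+0.0068750)^−120) = $2,269.07.
Total outlay = 60 × $2,269.07 + $1,350.00 = $137,494.20.

$137,490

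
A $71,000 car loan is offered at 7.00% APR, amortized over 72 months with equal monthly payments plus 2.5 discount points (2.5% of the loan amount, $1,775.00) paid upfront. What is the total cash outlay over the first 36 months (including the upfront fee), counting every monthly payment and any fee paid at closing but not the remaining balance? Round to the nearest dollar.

$45,352

Monthly rate = 7%/12 = 0.0058333; payment = 71,000 × 0.0058333 / (1 − (1+0.0058333)^−72) = $1,210.48.
Total outlay = 36 × $1,210.48 + $1,775.00 = $45,352.28.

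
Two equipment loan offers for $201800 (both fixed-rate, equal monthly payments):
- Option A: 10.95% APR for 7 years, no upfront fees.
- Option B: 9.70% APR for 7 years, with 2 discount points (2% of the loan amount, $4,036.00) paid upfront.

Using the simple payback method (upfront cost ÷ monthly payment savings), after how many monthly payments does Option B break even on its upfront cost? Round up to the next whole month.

Option A: at 10.95% the monthly rate is 0.0091250, so the payment is 201,800 × 0.0091250 / (1 − 1.0091250^−84) = $3,450.00.
Option B: at 9.70% the monthly rate is 0.0080833, so the payment is 201,800 × 0.0080833 / (1 − 1.0080833^−84) = $3,318.92.
Monthly savings = $3,450.00 − $3,318.92 = $131.08.
Break-even = $4,036.00 / $131.08 = 30.79 → 31 months.

31 months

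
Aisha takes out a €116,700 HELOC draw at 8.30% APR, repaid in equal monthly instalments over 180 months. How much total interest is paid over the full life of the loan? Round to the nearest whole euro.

At 8.30% the monthly rate is 0.0069167, so the payment is 116,700 × 0.0069167 / (1 − 1.0069167^−180) = €1,135.55.
Total paid = 180 × €1,135.55 = €204,399.00; interest = €204,399.00 − €116,700 = €87,699.00.

€87,699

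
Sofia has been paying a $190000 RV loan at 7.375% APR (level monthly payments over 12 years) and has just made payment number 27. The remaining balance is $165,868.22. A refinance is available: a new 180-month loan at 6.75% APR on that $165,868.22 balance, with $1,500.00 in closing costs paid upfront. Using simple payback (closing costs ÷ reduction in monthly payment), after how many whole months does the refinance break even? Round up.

3 months

Current payment = 190,000 × 7.375%/12 / (1 − (1+0.0061458)^−144) = $1,992.11.
Refinanced payment = 165,868.22 × 0.0056250 / (1 − (1+0.0056250)^−180) = $1,467.78.
Monthly savings = $1,992.11 − $1,467.78 = $524.33.
Break-even = $1,500.00 / $524.33 = 2.86 → 3 months.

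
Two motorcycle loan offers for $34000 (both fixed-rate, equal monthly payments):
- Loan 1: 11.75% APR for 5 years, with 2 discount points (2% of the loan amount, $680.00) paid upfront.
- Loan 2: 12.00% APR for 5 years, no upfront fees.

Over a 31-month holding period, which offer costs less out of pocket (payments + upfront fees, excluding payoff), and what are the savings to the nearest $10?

Loan 1: at 11.75% the monthly rate is 0.0097917, so the payment is 34,000 × 0.0097917 / (1 − 1.0097917^−60) = $752.02.
Loan 2: monthly rate = 12%/12 = 0.0100000; payment = 34,000 × 0.0100000 / (1 − (1+0.0100000)^−60) = $756.31.
Over 31 months: Loan 1 costs 31 × $752.02 + $680.00 = $23,992.62; Loan 2 costs 31 × $756.31 = $23,445.61.
Loan 2 is cheaper by $23,992.62 − $23,445.61 = $547.01.

Loan 2 by $550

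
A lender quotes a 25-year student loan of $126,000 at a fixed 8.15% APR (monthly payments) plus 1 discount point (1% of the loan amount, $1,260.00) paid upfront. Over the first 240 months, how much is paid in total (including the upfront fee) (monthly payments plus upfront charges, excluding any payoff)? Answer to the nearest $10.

At 8.15% the monthly rate is 0.0067917, so the payment is 126,000 × 0.0067917 / (1 − 1.0067917^−300) = $985.04.
Total outlay = 240 × $985.04 + $1,260.00 = $237,669.60.

$237,670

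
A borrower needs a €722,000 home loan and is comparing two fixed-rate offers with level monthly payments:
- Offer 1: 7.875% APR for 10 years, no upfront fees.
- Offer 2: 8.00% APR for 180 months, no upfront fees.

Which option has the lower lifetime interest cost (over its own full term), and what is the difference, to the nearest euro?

Offer 1 by €196,497

Offer 1: monthly rate = 7.875%/12 = 0.0065625; payment = 722,000 × 0.0065625 / (1 − (1+0.0065625)^−120) = €8,712.24.
Total interest on Offer 1 = 120 × €8,712.24 − €722,000 = €323,468.80.
Offer 2: monthly rate = 8%/12 = 0.0066667; payment = 722,000 × 0.0066667 / (1 − (1+0.0066667)^−180) = €6,899.81.
Total interest on Offer 2 = 180 × €6,899.81 − €722,000 = €519,965.80.
Offer 1 is lower by €196,497.00.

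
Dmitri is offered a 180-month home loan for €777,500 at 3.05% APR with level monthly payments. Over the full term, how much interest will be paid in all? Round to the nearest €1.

Monthly rate = 3.05%/12 = 0.0025417; payment = 777,500 × 0.0025417 / (1 − (1+0.0025417)^−180) = €5,387.99.
Total paid = 180 × €5,387.99 = €969,838.20; interest = €969,838.20 − €777,500 = €192,338.20.

€192,338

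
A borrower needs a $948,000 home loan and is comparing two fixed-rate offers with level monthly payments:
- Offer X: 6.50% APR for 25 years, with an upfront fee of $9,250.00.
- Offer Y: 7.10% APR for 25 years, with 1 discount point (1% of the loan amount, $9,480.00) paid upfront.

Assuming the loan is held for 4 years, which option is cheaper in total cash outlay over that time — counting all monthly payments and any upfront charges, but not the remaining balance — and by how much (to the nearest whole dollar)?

Offer X by $17,505

Offer X: at 6.50% the monthly rate is 0.0054167, so the payment is 948,000 × 0.0054167 / (1 − 1.0054167^−300) = $6,400.96.
Offer Y: monthly rate = 7.1%/12 = 0.0059167; payment = 948,000 × 0.0059167 / (1 − (1+0.0059167)^−300) = $6,760.86.
Over 48 months: Offer X costs 48 × $6,400.96 + $9,250.00 = $316,496.08; Offer Y costs 48 × $6,760.86 + $9,480.00 = $334,001.28.
Offer X is cheaper by $334,001.28 − $316,496.08 = $17,505.20.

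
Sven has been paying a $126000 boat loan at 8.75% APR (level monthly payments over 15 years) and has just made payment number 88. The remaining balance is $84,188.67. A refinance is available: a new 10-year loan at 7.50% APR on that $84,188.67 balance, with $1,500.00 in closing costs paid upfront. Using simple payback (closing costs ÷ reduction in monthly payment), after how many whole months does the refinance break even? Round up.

Current payment = 126,000 × 8.75%/12 / (1 − (1+0.0072917)^−180) = $1,259.31.
Refinanced payment = 84,188.67 × 0.0062500 / (1 − (1+0.0062500)^−120) = $999.33.
Monthly savings = $1,259.31 − $999.33 = $259.98.
Break-even = $1,500.00 / $259.98 = 5.77 → 6 months.

6 months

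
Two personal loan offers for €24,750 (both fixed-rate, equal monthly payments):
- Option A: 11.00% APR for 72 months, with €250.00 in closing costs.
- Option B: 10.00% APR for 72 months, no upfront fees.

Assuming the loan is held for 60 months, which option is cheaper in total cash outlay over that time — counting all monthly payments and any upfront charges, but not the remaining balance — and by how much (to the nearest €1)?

Option B by €1,005

Option A: monthly rate = 11%/12 = 0.0091667; payment = 24,750 × 0.0091667 / (1 − (1+0.0091667)^−72) = €471.09.
Option B: monthly rate = 10%/12 = 0.0083333; payment = 24,750 × 0.0083333 / (1 − (1+0.0083333)^−72) = €458.51.
Over 60 months: Option A costs 60 × €471.09 + €250.00 = €28,515.40; Option B costs 60 × €458.51 = €27,510.60.
Option B is cheaper by €28,515.40 − €27,510.60 = €1,004.80.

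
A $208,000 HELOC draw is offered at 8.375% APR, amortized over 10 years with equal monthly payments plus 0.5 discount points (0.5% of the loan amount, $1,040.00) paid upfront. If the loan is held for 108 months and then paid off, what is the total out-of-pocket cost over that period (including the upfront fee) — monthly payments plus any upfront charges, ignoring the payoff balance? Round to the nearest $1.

$278,062

At 8.375% the monthly rate is 0.0069792, so the payment is 208,000 × 0.0069792 / (1 − 1.0069792^−120) = $2,565.02.
Total outlay = 108 × $2,565.02 + $1,040.00 = $278,062.16.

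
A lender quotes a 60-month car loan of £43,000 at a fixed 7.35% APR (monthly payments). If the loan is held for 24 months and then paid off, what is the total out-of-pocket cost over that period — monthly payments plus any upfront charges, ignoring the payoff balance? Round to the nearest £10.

At 7.35% the monthly rate is 0.0061250, so the payment is 43,000 × 0.0061250 / (1 − 1.0061250^−60) = £858.57.
Total outlay = 24 × £858.57 = £20,605.68.

£20,610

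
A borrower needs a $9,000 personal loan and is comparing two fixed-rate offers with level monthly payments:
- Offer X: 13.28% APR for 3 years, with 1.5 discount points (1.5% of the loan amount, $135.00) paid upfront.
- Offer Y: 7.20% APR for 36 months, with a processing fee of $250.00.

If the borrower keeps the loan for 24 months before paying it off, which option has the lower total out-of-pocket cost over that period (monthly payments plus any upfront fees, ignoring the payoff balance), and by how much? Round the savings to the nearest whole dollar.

Offer Y by $503

Offer X: at 13.28% the monthly rate is 0.0110667, so the payment is 9,000 × 0.0110667 / (1 − 1.0110667^−36) = $304.46.
Offer Y: at 7.20% the monthly rate is 0.0060000, so the payment is 9,000 × 0.0060000 / (1 − 1.0060000^−36) = $278.72.
Over 24 months: Offer X costs 24 × $304.46 + $135.00 = $7,442.04; Offer Y costs 24 × $278.72 + $250.00 = $6,939.28.
Offer Y is cheaper by $7,442.04 − $6,939.28 = $502.76.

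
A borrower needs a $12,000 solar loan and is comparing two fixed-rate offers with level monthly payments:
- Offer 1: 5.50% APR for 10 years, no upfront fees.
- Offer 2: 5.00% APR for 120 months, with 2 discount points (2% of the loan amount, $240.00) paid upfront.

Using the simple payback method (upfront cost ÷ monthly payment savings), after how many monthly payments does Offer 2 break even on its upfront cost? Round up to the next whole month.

Offer 1: monthly rate = 5.5%/12 = 0.0045833; payment = 12,000 × 0.0045833 / (1 − (1+0.0045833)^−120) = $130.23.
Offer 2: at 5.00% the monthly rate is 0.0041667, so the payment is 12,000 × 0.0041667 / (1 − 1.0041667^−120) = $127.28.
Monthly savings = $130.23 − $127.28 = $2.95.
Break-even = $240.00 / $2.95 = 81.36 → 82 months.

82 months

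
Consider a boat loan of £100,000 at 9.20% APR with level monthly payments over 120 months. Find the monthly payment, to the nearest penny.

At 9.20% the monthly rate is 0.0076667, so the payment is 100,000 × 0.0076667 / (1 − 1.0076667^−120) = £1,277.61.

£1,277.61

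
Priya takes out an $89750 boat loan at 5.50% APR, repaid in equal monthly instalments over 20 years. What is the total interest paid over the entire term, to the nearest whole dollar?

Monthly rate = 5.5%/12 = 0.0045833; payment = 89,750 × 0.0045833 / (1 − (1+0.0045833)^−240) = $617.38.
Total paid = 240 × $617.38 = $148,171.20; interest = $148,171.20 − $89,750 = $58,421.20.

$58,421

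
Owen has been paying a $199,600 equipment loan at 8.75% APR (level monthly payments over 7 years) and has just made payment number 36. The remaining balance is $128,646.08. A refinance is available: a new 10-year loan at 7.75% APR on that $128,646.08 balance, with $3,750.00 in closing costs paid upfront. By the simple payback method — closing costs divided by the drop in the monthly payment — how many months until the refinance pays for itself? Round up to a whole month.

Current payment = 199,600 × 8.75%/12 / (1 − (1+0.0072917)^−84) = $3,186.11.
Refinanced payment = 128,646.08 × 0.0064583 / (1 − (1+0.0064583)^−120) = $1,543.89.
Monthly savings = $3,186.11 − $1,543.89 = $1,642.22.
Break-even = $3,750.00 / $1,642.22 = 2.28 → 3 months.

3 months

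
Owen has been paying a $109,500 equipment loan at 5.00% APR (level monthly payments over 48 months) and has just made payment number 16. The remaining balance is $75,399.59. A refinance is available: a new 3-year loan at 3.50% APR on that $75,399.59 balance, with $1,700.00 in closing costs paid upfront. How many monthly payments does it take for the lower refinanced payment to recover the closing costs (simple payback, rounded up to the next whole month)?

Current payment = 109,500 × 5%/12 / (1 − (1+0.0041667)^−48) = $2,521.71.
Refinanced payment = 75,399.59 × 0.0029167 / (1 − (1+0.0029167)^−36) = $2,209.36.
Monthly savings = $2,521.71 − $2,209.36 = $312.35.
Break-even = $1,700.00 / $312.35 = 5.44 → 6 months.

6 months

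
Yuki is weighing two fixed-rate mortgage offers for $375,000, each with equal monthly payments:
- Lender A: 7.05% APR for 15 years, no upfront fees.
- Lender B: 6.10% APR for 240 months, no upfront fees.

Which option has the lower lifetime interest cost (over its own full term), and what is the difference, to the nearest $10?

Lender A by $41,390

Lender A: monthly rate = 7.05%/12 = 0.0058750; payment = 375,000 × 0.0058750 / (1 − (1+0.0058750)^−180) = $3,381.10.
Total interest on Lender A = 180 × $3,381.10 − $375,000 = $233,598.00.
Lender B: at 6.10% the monthly rate is 0.0050833, so the payment is 375,000 × 0.0050833 / (1 − 1.0050833^−240) = $2,708.30.
Total interest on Lender B = 240 × $2,708.30 − $375,000 = $274,992.00.
Lender A is lower by $41,394.00.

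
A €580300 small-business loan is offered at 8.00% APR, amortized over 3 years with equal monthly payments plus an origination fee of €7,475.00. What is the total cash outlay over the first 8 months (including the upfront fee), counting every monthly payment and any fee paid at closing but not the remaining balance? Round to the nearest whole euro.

At 8.00% the monthly rate is 0.0066667, so the payment is 580,300 × 0.0066667 / (1 − 1.0066667^−36) = €18,184.49.
Total outlay = 8 × €18,184.49 + €7,475.00 = €152,950.92.

€152,951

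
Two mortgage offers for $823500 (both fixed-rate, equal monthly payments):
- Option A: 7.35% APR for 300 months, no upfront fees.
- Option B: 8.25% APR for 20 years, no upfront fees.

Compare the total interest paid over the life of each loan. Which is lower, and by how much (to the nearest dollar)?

Option B by $117,619

Option A: at 7.35% the monthly rate is 0.0061250, so the payment is 823,500 × 0.0061250 / (1 − 1.0061250^−300) = $6,005.47.
Total interest on Option A = 300 × $6,005.47 − $823,500 = $978,141.00.
Option B: monthly rate = 8.25%/12 = 0.0068750; payment = 823,500 × 0.0068750 / (1 − (1+0.0068750)^−240) = $7,016.76.
Total interest on Option B = 240 × $7,016.76 − $823,500 = $860,522.40.
Option B is lower by $117,618.60.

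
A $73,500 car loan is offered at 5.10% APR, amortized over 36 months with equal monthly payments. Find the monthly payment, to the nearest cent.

Monthly rate = 5.1%/12 = 0.0042500; payment = 73,500 × 0.0042500 / (1 − (1+0.0042500)^−36) = $2,206.16.

$2,206.16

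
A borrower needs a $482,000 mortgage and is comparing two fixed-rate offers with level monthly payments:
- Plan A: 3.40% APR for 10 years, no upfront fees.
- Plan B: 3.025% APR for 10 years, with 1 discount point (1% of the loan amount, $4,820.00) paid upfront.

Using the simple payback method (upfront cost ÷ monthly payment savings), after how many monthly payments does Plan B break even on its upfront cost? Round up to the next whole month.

Plan A: monthly rate = 3.4%/12 = 0.0028333; payment = 482,000 × 0.0028333 / (1 − (1+0.0028333)^−120) = $4,743.75.
Plan B: at 3.025% the monthly rate is 0.0025208, so the payment is 482,000 × 0.0025208 / (1 − 1.0025208^−120) = $4,659.79.
Monthly savings = $4,743.75 − $4,659.79 = $83.96.
Break-even = $4,820.00 / $83.96 = 57.41 → 58 months.

58 months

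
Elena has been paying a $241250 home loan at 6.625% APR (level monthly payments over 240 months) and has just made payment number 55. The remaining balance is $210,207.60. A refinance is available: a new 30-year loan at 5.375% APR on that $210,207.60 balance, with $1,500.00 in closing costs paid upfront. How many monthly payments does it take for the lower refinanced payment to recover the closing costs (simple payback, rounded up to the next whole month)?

Current payment = 241,250 × 6.625%/12 / (1 − (1+0.0055208)^−240) = $1,816.49.
Refinanced payment = 210,207.60 × 0.0044792 / (1 − (1+0.0044792)^−360) = $1,177.10.
Monthly savings = $1,816.49 − $1,177.10 = $639.39.
Break-even = $1,500.00 / $639.39 = 2.35 → 3 months.

3 months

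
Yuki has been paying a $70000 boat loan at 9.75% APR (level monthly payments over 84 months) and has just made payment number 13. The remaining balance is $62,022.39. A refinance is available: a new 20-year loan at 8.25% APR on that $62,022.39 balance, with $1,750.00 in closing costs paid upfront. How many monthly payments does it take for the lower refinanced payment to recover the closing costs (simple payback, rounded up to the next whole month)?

3 months

Current payment = 70,000 × 9.75%/12 / (1 − (1+0.0081250)^−84) = $1,153.06.
Refinanced payment = 62,022.39 × 0.0068750 / (1 − (1+0.0068750)^−240) = $528.47.
Monthly savings = $1,153.06 − $528.47 = $624.59.
Break-even = $1,750.00 / $624.59 = 2.80 → 3 months.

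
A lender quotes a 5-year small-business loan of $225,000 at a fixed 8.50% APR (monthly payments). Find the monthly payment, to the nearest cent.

$4,616.22

Monthly rate = 8.5%/12 = 0.0070833; payment = 225,000 × 0.0070833 / (1 − (1+0.0070833)^−60) = $4,616.22.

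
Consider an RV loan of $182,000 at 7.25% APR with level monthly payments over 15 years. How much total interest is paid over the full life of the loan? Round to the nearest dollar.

$117,054

At 7.25% the monthly rate is 0.0060417, so the payment is 182,000 × 0.0060417 / (1 − 1.0060417^−180) = $1,661.41.
Total paid = 180 × $1,661.41 = $299,053.80; interest = $299,053.80 − $182,000 = $117,053.80.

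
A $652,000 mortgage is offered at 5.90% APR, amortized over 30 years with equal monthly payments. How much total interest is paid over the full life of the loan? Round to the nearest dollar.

$740,210

Monthly rate = 5.9%/12 = 0.0049167; payment = 652,000 × 0.0049167 / (1 − (1+0.0049167)^−360) = $3,867.25.
Total paid = 360 × $3,867.25 = $1,392,210.00; interest = $1,392,210.00 − $652,000 = $740,210.00.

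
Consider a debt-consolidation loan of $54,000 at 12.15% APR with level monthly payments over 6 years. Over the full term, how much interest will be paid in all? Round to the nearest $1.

At 12.15% the monthly rate is 0.0101250, so the payment is 54,000 × 0.0101250 / (1 − 1.0101250^−72) = $1,059.93.
Total paid = 72 × $1,059.93 = $76,314.96; interest = $76,314.96 − $54,000 = $22,314.96.

$22,315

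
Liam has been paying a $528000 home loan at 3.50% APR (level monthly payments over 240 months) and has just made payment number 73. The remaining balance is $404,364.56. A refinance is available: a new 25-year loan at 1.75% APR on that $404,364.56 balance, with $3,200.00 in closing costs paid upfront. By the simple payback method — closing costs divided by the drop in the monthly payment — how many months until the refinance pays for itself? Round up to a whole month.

Current payment = 528,000 × 3.5%/12 / (1 − (1+0.0029167)^−240) = $3,062.19.
Refinanced payment = 404,364.56 × 0.0014583 / (1 − (1+0.0014583)^−300) = $1,665.13.
Monthly savings = $3,062.19 − $1,665.13 = $1,397.06.
Break-even = $3,200.00 / $1,397.06 = 2.29 → 3 months.

3 months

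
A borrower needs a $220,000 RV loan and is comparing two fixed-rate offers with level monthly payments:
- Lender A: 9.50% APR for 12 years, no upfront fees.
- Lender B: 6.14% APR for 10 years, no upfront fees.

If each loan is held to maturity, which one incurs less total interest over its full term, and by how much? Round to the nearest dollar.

Lender B by $74,553

Lender A: monthly rate = 9.5%/12 = 0.0079167; payment = 220,000 × 0.0079167 / (1 − (1+0.0079167)^−144) = $2,566.02.
Total interest on Lender A = 144 × $2,566.02 − $220,000 = $149,506.88.
Lender B: monthly rate = 6.14%/12 = 0.0051167; payment = 220,000 × 0.0051167 / (1 − (1+0.0051167)^−120) = $2,457.95.
Total interest on Lender B = 120 × $2,457.95 − $220,000 = $74,954.00.
Lender B is lower by $74,552.88.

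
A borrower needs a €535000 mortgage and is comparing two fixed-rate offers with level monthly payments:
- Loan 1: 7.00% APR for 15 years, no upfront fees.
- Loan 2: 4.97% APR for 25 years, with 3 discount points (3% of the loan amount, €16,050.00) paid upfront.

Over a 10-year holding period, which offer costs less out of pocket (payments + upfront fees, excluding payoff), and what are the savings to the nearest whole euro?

Loan 1: monthly rate = 7%/12 = 0.0058333; payment = 535,000 × 0.0058333 / (1 − (1+0.0058333)^−180) = €4,808.73.
Loan 2: at 4.97% the monthly rate is 0.0041417, so the payment is 535,000 × 0.0041417 / (1 − 1.0041417^−300) = €3,118.21.
Over 120 months: Loan 1 costs 120 × €4,808.73 = €577,047.60; Loan 2 costs 120 × €3,118.21 + €16,050.00 = €390,235.20.
Loan 2 is cheaper by €577,047.60 − €390,235.20 = €186,812.40.

Loan 2 by €186,812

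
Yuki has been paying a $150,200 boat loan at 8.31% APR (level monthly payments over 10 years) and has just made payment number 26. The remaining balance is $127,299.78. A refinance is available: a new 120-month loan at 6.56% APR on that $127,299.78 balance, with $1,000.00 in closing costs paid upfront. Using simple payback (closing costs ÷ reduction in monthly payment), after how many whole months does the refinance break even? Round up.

3 months

Current payment = 150,200 × 8.31%/12 / (1 − (1+0.0069250)^−120) = $1,847.04.
Refinanced payment = 127,299.78 × 0.0054667 / (1 − (1+0.0054667)^−120) = $1,449.35.
Monthly savings = $1,847.04 − $1,449.35 = $397.69.
Break-even = $1,000.00 / $397.69 = 2.51 → 3 months.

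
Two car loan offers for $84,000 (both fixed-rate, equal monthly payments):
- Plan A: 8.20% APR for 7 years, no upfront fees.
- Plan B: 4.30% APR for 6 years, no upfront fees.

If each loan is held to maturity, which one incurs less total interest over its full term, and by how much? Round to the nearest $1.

Plan A: at 8.20% the monthly rate is 0.0068333, so the payment is 84,000 × 0.0068333 / (1 − 1.0068333^−84) = $1,317.63.
Total interest on Plan A = 84 × $1,317.63 − $84,000 = $26,680.92.
Plan B: at 4.30% the monthly rate is 0.0035833, so the payment is 84,000 × 0.0035833 / (1 − 1.0035833^−72) = $1,325.71.
Total interest on Plan B = 72 × $1,325.71 − $84,000 = $11,451.12.
Plan B is lower by $15,229.80.

Plan B by $15,230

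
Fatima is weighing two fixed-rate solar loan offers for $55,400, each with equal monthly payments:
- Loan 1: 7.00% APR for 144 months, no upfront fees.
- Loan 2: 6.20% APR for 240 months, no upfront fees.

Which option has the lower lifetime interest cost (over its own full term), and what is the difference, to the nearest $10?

Loan 1: at 7.00% the monthly rate is 0.0058333, so the payment is 55,400 × 0.0058333 / (1 − 1.0058333^−144) = $569.72.
Total interest on Loan 1 = 144 × $569.72 − $55,400 = $26,639.68.
Loan 2: monthly rate = 6.2%/12 = 0.0051667; payment = 55,400 × 0.0051667 / (1 − (1+0.0051667)^−240) = $403.32.
Total interest on Loan 2 = 240 × $403.32 − $55,400 = $41,396.80.
Loan 1 is lower by $14,757.12.

Loan 1 by $14,760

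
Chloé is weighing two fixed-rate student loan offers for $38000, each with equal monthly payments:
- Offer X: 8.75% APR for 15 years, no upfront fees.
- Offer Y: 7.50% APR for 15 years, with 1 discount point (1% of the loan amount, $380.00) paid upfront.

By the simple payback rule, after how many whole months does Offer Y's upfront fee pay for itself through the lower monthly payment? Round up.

Offer X: at 8.75% the monthly rate is 0.0072917, so the payment is 38,000 × 0.0072917 / (1 − 1.0072917^−180) = $379.79.
Offer Y: at 7.50% the monthly rate is 0.0062500, so the payment is 38,000 × 0.0062500 / (1 − 1.0062500^−180) = $352.26.
Monthly savings = $379.79 − $352.26 = $27.53.
Break-even = $380.00 / $27.53 = 13.80 → 14 months.

14 months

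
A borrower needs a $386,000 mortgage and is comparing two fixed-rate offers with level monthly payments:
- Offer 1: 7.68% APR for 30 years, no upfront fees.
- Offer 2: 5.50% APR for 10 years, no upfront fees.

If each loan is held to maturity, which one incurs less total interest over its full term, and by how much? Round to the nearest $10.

Offer 2 by $486,120

Offer 1: at 7.68% the monthly rate is 0.0064000, so the payment is 386,000 × 0.0064000 / (1 − 1.0064000^−360) = $2,746.70.
Total interest on Offer 1 = 360 × $2,746.70 − $386,000 = $602,812.00.
Offer 2: monthly rate = 5.5%/12 = 0.0045833; payment = 386,000 × 0.0045833 / (1 − (1+0.0045833)^−120) = $4,189.11.
Total interest on Offer 2 = 120 × $4,189.11 − $386,000 = $116,693.20.
Offer 2 is lower by $486,118.80.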